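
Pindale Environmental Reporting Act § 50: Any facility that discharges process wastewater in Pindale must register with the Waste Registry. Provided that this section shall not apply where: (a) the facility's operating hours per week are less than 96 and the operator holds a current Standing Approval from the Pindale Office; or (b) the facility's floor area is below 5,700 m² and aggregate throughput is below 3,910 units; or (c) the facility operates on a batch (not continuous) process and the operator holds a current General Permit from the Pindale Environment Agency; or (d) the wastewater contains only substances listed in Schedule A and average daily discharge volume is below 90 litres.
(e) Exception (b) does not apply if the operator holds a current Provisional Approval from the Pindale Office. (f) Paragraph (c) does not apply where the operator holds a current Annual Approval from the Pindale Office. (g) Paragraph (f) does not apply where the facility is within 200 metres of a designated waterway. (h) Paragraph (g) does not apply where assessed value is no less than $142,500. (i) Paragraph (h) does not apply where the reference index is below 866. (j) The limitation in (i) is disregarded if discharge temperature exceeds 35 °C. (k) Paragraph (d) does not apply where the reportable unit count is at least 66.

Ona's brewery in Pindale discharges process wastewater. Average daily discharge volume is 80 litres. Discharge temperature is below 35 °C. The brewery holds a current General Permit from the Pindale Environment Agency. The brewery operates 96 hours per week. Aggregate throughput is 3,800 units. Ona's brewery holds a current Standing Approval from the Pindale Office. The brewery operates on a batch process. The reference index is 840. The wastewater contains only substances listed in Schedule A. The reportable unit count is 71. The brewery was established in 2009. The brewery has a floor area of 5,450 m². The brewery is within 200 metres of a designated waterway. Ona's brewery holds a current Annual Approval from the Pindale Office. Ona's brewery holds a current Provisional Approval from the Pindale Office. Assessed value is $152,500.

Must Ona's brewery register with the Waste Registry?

No — exception (c) applies; Ona's brewery is not required to register with the Waste Registry.

Exception (a) does not apply: the facility's operating hours per week are 96, not less than 96.
Exception (b)'s conditions are all satisfied: the facility's floor area is 5,450 m², below the 5,700 m² limit; aggregate throughput is 3,800 units, below the 3,910 units limit. Turning to paragraph (e): (e) operates against (b): a current Provisional Approval is held. (b) is therefore removed.
Exception (c) is satisfied on its face — the facility operates on a batch process; a current General Permit is held. Considering the limiting provisions: (f) would limit (c) — a current Annual Approval is held — but (g) sets (f) aside: (g) operates against (f): the brewery is within 200 m of a designated waterway. (h) is triggered (assessed value is $152,500, meeting the $142,500 threshold), but is displaced by (i): (i) is triggered — the reference index is 840, below the 866 limit. (j), which would lift (i), does not operate here — discharge temperature is below 35 °C. So (c) applies.
Exception (d)'s conditions are all satisfied: the wastewater is Schedule-A-only; average daily discharge volume is 80 litres, below the 90 litres limit. But: (k) operates against (d): the reportable unit count is 71, meeting the 66 threshold. Exception (d) does not apply.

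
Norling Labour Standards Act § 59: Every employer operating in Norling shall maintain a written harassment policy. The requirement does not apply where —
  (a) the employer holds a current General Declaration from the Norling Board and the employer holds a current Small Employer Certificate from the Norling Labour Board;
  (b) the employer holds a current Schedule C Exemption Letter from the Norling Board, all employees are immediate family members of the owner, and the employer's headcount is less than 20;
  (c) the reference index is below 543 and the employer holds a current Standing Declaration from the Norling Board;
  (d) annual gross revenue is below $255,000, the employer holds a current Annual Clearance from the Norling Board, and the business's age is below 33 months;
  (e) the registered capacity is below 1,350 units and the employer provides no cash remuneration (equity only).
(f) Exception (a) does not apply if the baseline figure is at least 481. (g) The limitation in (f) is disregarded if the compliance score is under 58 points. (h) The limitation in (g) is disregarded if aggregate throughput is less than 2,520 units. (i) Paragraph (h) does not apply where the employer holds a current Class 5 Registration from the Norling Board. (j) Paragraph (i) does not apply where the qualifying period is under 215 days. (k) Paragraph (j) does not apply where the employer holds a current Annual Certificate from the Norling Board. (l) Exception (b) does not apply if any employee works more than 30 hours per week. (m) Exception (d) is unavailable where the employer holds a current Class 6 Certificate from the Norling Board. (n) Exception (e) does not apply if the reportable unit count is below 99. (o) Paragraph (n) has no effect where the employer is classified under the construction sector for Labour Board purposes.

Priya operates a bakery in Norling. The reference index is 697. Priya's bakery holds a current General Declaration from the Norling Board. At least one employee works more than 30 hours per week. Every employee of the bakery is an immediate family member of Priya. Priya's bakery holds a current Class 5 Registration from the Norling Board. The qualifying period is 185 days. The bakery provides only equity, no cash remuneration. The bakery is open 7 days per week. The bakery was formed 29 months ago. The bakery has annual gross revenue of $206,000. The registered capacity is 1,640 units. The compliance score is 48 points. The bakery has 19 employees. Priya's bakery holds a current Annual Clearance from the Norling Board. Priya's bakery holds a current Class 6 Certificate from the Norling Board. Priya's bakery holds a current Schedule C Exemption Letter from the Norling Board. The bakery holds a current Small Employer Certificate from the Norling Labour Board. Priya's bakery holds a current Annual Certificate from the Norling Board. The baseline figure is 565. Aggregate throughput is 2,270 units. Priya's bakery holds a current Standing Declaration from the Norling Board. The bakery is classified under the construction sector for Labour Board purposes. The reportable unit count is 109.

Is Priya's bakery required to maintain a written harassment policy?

Exception (a) is satisfied on its face — a current General Declaration is held; a current Small Employer Certificate is held. Under paragraphs (f)–(k): (f) applies (the baseline figure is 565, meeting the 481 threshold), but is displaced by (g): (g) operates against (f): the compliance score is 48 points, under the 58 points limit. (h) is engaged (aggregate throughput is 2,270 units, less than the 2,520 units limit), but is overridden by (i): (i) is engaged — a current Class 5 Registration is held. (j) would limit (i) — the qualifying period is 185 days, under the 215 days limit — but (k) sets (j) aside: (k) is triggered — a current Annual Certificate is held. (a) remains available.
Exception (b)'s conditions are all satisfied: a current Schedule C Exemption Letter is held; every employee is an immediate family member; the employer's headcount is 19, less than the 20 limit. But applying paragraph (l): (l) applies — at least one employee exceeds 30 hours/week. So (b) is unavailable.
Exception (c) requires that the reference index is below 543; but the reference index is 697, not below 543, so (c) is unavailable.
Exception (d): annual gross revenue is $206,000, below the $255,000 limit; a current Annual Clearance is held; the business's age is 29 months, below the 33 months limit — every condition holds. However, paragraph (m) must be considered: (m) is triggered — a current Class 6 Certificate is held. Exception (d) does not apply.
Exception (e) does not apply: the registered capacity is 1,640 units, not below 1,350 units.

No — exception (a) applies; Priya's bakery is not required to maintain a written harassment policy.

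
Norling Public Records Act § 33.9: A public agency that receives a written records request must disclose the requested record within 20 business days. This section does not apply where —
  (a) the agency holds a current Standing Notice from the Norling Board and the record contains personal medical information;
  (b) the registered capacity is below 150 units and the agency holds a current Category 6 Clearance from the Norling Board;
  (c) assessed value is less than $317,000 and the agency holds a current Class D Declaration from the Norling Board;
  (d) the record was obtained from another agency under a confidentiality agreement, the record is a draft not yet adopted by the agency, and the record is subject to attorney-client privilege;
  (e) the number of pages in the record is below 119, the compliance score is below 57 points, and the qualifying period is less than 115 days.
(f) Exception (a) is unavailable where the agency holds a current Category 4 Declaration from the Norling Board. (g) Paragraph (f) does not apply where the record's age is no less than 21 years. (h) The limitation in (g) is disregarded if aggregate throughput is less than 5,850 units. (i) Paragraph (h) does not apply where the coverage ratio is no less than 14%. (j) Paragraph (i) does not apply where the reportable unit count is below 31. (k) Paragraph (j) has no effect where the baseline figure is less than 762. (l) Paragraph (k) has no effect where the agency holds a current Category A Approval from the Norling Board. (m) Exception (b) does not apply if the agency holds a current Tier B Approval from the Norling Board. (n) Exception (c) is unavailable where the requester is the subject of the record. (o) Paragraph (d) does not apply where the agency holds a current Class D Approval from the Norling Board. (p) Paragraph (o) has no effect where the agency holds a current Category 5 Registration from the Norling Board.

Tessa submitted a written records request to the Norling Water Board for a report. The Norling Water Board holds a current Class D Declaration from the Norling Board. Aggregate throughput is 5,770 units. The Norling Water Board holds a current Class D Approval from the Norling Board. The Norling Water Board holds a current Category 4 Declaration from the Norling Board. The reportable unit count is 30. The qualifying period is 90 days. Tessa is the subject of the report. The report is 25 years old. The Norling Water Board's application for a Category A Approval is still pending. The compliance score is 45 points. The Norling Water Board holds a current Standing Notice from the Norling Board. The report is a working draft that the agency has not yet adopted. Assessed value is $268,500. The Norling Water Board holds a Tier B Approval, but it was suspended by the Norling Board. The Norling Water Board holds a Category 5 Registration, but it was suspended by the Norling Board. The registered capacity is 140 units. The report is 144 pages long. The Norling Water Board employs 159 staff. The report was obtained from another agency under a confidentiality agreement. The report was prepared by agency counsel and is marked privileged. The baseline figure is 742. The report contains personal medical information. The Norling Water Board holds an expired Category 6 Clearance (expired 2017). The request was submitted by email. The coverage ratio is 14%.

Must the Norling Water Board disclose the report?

Exception (a)'s conditions are all satisfied: a current Standing Notice is held; the report contains personal medical information. Under paragraphs (f)–(l): (f) would limit (a) — a current Category 4 Declaration is held — but (g) sets (f) aside: (g) applies — the record's age is 25 years, meeting the 21 years threshold. (h) is triggered (aggregate throughput is 5,770 units, less than the 5,850 units limit), but yields to (i): (i) is triggered — the coverage ratio is 14%, meeting the 14% threshold. (j) would limit (i) — the reportable unit count is 30, below the 31 limit — but (k) sets (j) aside: (k) applies — the baseline figure is 742, less than the 762 limit. (l) is inapplicable (the Category A Approval is not current), so (k) stands. (a) remains available.
Exception (b) does not apply: the Category 6 Clearance is not current.
Exception (c)'s conditions are all satisfied: assessed value is $268,500, less than the $317,000 limit; a current Class D Declaration is held. Turning to paragraph (n): (n) operates against (c): Tessa is the subject of the report. So (c) is unavailable.
Exception (d)'s conditions are all satisfied: the report was obtained under a confidentiality agreement; the report is an unadopted draft; the report is privileged. But applying paragraphs (o)–(p): (o) applies — a current Class D Approval is held. (p), which would lift (o), does not operate here — no current Category 5 Registration is held. So (d) is unavailable.
Exception (e) requires that the number of pages in the record is below 119; but the number of pages in the record is 144, not below 119, so (e) is unavailable.

No — exception (a) applies; the Norling Water Board is not required to disclose the report.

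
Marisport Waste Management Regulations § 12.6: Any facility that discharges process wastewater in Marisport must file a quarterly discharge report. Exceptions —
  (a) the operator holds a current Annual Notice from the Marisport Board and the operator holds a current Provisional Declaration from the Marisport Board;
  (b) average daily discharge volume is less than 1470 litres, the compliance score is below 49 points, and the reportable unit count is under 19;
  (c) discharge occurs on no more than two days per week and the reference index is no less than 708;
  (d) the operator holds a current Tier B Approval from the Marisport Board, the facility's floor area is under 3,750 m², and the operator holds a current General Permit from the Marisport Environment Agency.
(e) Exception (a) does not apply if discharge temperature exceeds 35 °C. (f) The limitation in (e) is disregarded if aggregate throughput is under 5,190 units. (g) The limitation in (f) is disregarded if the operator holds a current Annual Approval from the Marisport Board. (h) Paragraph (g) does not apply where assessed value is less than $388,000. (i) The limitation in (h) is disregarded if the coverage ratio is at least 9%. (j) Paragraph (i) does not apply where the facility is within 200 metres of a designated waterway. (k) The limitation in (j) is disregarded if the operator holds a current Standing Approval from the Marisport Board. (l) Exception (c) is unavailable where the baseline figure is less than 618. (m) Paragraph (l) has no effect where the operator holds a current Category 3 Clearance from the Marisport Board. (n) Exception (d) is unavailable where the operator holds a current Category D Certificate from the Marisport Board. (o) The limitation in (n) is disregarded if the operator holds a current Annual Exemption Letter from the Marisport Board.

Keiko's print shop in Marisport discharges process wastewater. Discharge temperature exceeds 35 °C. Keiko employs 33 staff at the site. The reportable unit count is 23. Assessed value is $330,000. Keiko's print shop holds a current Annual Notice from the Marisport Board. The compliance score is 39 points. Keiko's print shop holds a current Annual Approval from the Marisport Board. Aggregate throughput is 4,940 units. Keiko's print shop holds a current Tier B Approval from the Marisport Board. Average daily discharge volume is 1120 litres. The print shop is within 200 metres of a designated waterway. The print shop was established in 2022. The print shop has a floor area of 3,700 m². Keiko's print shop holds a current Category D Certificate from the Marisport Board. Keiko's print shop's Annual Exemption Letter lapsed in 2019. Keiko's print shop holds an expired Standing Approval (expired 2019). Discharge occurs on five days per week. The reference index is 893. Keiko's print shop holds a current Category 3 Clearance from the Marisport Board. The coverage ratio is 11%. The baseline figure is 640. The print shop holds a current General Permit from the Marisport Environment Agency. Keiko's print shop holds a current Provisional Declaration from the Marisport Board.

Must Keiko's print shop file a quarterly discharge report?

Exception (a)'s conditions are all satisfied: a current Annual Notice is held; a current Provisional Declaration is held. Under paragraphs (e)–(k): (e) would limit (a) — discharge temperature exceeds 35 °C — but (f) sets (e) aside: (f) operates against (e): aggregate throughput is 4,940 units, under the 5,190 units limit. (g) would limit (f) — a current Annual Approval is held — but (h) sets (g) aside: (h) operates — assessed value is $330,000, less than the $388,000 limit. (i) would limit (h) — the coverage ratio is 11%, meeting the 9% threshold — but (j) sets (i) aside: (j) is engaged — the print shop is within 200 m of a designated waterway. (k), which would lift (j), is not engaged — there is no Standing Approval in force. Exception (a) stands.
Exception (b) does not apply: the reportable unit count is 23, not under 19.
Exception (c) does not apply: discharge occurs on five days per week.
Exception (d): a current Tier B Approval is held; the facility's floor area is 3,700 m², under the 3,750 m² limit; a current General Permit is held — every condition holds. But applying paragraphs (n)–(o): (n) operates — a current Category D Certificate is held. (o), which would lift (n), does not operate here — the Annual Exemption Letter is not current. So (d) is unavailable.

No — exception (a) applies; Keiko's print shop is not required to file a quarterly discharge report.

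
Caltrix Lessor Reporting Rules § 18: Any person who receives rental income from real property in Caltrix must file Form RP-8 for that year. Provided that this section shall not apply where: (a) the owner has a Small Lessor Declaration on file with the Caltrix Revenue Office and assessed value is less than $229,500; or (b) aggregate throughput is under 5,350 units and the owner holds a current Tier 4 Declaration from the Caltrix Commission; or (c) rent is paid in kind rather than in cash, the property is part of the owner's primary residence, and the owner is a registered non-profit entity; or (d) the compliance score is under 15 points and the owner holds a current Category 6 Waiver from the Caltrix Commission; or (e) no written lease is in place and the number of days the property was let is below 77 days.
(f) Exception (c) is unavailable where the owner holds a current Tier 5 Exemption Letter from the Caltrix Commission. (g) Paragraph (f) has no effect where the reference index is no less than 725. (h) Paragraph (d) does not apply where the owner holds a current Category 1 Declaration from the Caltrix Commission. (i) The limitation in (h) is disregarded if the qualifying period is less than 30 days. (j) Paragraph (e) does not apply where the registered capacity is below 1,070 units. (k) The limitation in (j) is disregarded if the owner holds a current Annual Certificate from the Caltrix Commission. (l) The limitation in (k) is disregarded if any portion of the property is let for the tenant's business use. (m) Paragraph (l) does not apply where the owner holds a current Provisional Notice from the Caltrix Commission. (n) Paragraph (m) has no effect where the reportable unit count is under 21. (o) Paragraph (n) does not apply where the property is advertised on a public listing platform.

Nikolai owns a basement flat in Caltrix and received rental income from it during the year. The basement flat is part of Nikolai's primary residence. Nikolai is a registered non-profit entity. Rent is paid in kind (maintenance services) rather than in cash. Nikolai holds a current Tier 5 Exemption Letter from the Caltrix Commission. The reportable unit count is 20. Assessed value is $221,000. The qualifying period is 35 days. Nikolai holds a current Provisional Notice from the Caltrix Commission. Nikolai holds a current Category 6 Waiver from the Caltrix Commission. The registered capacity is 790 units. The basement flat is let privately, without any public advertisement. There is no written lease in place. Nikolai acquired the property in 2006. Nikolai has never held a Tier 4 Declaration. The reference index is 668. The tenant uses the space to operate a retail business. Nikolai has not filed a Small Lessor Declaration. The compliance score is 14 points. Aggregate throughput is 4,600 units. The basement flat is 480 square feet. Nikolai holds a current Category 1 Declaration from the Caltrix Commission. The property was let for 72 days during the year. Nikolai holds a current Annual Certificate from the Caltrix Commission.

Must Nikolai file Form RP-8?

Yes — Nikolai must file Form RP-8.

Exception (a) does not apply: no Small Lessor Declaration is on file.
Exception (b) does not apply: no current Tier 4 Declaration is held.
Exception (c): rent is paid in kind; the basement flat is part of the primary residence; Nikolai is a registered non-profit — every condition holds. But: (f) operates against (c): a current Tier 5 Exemption Letter is held. (g), which would lift (f), is not engaged — the reference index is 668, short of 725. Exception (c) does not apply.
Exception (d)'s conditions are all satisfied: the compliance score is 14 points, under the 15 points limit; a current Category 6 Waiver is held. Turning to paragraphs (h)–(i): (h) operates against (d): a current Category 1 Declaration is held. (i), which would lift (h), is not triggered — the qualifying period is 35 days, not less than 30 days. So (d) is unavailable.
All of (e)'s requirements are met (there is no written lease; the number of days the property was let is 72 days, below the 77 days limit). Turning to paragraphs (j)–(o): (j) operates against (e): the registered capacity is 790 units, below the 1,070 units limit. (k) would limit (j) — a current Annual Certificate is held — but (l) sets (k) aside: (l) operates against (k): the space is let for business use. (m) would limit (l) — a current Provisional Notice is held — but (n) sets (m) aside: (n) operates against (m): the reportable unit count is 20, under the 21 limit. (o), which would lift (n), is not engaged — the property is let privately without advertisement. So (e) is unavailable.
No exception displaces § 18.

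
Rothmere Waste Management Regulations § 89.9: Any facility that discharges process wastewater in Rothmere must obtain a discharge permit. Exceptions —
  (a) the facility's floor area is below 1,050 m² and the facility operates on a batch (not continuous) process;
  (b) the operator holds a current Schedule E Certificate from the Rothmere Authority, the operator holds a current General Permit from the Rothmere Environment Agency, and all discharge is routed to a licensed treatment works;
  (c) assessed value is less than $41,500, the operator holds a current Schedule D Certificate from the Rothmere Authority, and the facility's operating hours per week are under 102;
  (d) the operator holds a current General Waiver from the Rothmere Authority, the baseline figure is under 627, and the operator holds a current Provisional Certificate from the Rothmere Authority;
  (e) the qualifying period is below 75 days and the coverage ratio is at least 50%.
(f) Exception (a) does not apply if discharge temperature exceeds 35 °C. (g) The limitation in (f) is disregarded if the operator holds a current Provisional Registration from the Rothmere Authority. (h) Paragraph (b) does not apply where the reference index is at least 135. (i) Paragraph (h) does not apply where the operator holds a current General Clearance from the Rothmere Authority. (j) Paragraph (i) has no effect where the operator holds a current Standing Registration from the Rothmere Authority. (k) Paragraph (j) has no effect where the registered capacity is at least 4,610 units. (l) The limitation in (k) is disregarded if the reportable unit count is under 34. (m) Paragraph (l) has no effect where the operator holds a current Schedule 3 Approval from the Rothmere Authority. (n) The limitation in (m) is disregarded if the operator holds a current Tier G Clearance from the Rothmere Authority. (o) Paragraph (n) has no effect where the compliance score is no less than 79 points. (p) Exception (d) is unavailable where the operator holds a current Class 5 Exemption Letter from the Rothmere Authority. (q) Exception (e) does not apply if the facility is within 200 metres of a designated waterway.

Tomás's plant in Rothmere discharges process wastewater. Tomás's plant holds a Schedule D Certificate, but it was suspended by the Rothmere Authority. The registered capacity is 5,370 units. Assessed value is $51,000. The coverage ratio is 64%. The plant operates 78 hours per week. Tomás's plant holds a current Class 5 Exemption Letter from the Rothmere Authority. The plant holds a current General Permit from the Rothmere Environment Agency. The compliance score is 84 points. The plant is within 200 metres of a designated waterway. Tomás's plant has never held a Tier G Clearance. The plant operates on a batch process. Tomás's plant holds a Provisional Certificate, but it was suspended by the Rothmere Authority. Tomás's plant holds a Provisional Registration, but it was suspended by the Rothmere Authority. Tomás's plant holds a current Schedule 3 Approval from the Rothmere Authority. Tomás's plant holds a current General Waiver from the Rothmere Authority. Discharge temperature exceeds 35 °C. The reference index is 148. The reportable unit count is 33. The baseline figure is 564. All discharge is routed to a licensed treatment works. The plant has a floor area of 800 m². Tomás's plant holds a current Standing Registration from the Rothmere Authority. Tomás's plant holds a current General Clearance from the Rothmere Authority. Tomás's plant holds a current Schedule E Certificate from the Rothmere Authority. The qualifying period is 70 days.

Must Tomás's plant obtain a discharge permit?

No — exception (b) applies; Tomás's plant is not required to obtain a discharge permit.

Exception (a) is satisfied on its face — the facility's floor area is 800 m², below the 1,050 m² limit; the facility operates on a batch process. But applying paragraphs (f)–(g): (f) operates against (a): discharge temperature exceeds 35 °C. (g), which would lift (f), is not triggered — there is no Provisional Registration in force. So (a) is unavailable.
Exception (b)'s conditions are all satisfied: a current Schedule E Certificate is held; a current General Permit is held; discharge is routed to a licensed treatment works. Under paragraphs (h)–(o): (h) would limit (b) — the reference index is 148, meeting the 135 threshold — but (i) sets (h) aside: (i) is triggered — a current General Clearance is held. (j) is triggered (a current Standing Registration is held), but is overridden by (k): (k) is triggered — the registered capacity is 5,370 units, meeting the 4,610 units threshold. (l) would limit (k) — the reportable unit count is 33, under the 34 limit — but (m) sets (l) aside: (m) operates against (l): a current Schedule 3 Approval is held. (n), which would lift (m), does not operate here — there is no Tier G Clearance in force. So (b) applies.
Exception (c) requires that assessed value is less than $41,500; but assessed value is $51,000, not less than $41,500, so (c) is unavailable.
Exception (d) requires that the operator holds a current Provisional Certificate from the Rothmere Authority; but the Provisional Certificate is not current, so (d) is unavailable.
Exception (e)'s conditions are all satisfied: the qualifying period is 70 days, below the 75 days limit; the coverage ratio is 64%, meeting the 50% threshold. But applying paragraph (q): (q) operates against (e): the plant is within 200 m of a designated waterway. (e) is therefore removed.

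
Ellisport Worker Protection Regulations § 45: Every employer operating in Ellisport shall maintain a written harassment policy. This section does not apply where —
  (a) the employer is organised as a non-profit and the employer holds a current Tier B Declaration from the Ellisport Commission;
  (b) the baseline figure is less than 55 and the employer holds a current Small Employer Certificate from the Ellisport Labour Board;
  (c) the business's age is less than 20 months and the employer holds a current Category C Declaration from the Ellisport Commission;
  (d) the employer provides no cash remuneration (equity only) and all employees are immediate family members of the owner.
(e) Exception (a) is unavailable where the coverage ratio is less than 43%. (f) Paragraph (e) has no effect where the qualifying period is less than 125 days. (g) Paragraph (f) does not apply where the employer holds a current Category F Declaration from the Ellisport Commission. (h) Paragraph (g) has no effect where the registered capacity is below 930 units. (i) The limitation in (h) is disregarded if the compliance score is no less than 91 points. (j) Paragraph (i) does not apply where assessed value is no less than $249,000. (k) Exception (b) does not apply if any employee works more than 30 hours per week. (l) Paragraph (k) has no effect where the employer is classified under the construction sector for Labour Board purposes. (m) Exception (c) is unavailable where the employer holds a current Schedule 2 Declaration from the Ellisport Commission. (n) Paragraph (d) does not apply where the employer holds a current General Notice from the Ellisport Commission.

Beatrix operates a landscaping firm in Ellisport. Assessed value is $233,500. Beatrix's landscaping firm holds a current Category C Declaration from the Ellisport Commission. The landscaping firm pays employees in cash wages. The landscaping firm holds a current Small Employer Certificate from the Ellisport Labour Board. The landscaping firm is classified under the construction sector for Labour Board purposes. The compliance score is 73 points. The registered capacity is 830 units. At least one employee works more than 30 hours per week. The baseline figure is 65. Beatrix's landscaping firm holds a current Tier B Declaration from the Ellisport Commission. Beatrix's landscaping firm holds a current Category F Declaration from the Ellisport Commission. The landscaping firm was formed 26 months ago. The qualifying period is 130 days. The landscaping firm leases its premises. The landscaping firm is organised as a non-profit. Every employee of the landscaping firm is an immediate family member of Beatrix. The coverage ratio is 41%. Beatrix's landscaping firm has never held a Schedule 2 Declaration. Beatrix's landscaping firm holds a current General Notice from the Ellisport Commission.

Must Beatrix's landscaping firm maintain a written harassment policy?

Yes — Beatrix's landscaping firm must maintain a written harassment policy.

Exception (a): the employer is a non-profit; a current Tier B Declaration is held — every condition holds. Turning to paragraphs (e)–(j): (e) operates — the coverage ratio is 41%, less than the 43% limit. (f) does not operate here (the qualifying period is 130 days, not less than 125 days), so (e) stands. Exception (a) does not apply.
Exception (b) requires that the baseline figure is less than 55; but the baseline figure is 65, not less than 55, so (b) is unavailable.
Exception (c) does not apply: the business's age is 26 months, not less than 20 months.
Exception (d) fails — employees are paid cash wages.
None of the exceptions is available; § 45 applies in full.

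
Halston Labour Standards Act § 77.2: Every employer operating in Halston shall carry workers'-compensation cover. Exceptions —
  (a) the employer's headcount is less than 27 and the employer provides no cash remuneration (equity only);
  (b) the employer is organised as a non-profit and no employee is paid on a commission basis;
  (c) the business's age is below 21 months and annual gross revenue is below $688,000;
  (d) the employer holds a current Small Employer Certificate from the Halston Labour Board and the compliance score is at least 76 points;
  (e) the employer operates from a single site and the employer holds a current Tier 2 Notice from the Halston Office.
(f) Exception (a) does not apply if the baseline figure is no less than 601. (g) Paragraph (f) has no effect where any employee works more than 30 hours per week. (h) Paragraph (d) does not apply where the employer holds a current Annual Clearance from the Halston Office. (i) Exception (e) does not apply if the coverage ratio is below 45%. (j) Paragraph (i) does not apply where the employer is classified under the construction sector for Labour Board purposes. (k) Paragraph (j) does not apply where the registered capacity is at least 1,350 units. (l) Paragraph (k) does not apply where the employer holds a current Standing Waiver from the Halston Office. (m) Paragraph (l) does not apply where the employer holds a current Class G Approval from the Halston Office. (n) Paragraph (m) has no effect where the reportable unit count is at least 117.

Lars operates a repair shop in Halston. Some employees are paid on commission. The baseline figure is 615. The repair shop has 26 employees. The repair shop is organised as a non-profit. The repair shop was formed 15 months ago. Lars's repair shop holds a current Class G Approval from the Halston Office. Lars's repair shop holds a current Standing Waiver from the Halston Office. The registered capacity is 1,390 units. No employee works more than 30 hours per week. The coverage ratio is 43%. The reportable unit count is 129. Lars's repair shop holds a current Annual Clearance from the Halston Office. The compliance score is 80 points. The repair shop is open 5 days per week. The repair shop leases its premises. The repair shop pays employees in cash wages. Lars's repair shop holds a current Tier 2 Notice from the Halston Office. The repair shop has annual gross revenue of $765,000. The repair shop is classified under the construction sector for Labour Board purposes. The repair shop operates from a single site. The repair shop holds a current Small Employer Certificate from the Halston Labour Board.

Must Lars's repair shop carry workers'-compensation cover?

No — exception (e) applies; Lars's repair shop is not required to carry workers'-compensation cover.

Exception (a) requires that the employer provides no cash remuneration (equity only); but employees are paid cash wages, so (a) is unavailable.
Exception (b) does not apply: some employees are paid on commission.
Exception (c) does not apply: annual gross revenue is $765,000, not below $688,000.
Exception (d) is satisfied on its face — a current Small Employer Certificate is held; the compliance score is 80 points, meeting the 76 points threshold. However, paragraph (h) must be considered: (h) applies — a current Annual Clearance is held. Exception (d) does not apply.
Exception (e)'s conditions are all satisfied: the employer operates from a single site; a current Tier 2 Notice is held. Under paragraphs (i)–(n): (i) is engaged (the coverage ratio is 43%, below the 45% limit), but yields to (j): (j) operates against (i): the repair shop is classified under the construction sector. (k) applies (the registered capacity is 1,390 units, meeting the 1,350 units threshold), but is itself disapplied by (l): (l) operates against (k): a current Standing Waiver is held. (m) would limit (l) — a current Class G Approval is held — but (n) sets (m) aside: (n) operates against (m): the reportable unit count is 129, meeting the 117 threshold. Exception (e) stands.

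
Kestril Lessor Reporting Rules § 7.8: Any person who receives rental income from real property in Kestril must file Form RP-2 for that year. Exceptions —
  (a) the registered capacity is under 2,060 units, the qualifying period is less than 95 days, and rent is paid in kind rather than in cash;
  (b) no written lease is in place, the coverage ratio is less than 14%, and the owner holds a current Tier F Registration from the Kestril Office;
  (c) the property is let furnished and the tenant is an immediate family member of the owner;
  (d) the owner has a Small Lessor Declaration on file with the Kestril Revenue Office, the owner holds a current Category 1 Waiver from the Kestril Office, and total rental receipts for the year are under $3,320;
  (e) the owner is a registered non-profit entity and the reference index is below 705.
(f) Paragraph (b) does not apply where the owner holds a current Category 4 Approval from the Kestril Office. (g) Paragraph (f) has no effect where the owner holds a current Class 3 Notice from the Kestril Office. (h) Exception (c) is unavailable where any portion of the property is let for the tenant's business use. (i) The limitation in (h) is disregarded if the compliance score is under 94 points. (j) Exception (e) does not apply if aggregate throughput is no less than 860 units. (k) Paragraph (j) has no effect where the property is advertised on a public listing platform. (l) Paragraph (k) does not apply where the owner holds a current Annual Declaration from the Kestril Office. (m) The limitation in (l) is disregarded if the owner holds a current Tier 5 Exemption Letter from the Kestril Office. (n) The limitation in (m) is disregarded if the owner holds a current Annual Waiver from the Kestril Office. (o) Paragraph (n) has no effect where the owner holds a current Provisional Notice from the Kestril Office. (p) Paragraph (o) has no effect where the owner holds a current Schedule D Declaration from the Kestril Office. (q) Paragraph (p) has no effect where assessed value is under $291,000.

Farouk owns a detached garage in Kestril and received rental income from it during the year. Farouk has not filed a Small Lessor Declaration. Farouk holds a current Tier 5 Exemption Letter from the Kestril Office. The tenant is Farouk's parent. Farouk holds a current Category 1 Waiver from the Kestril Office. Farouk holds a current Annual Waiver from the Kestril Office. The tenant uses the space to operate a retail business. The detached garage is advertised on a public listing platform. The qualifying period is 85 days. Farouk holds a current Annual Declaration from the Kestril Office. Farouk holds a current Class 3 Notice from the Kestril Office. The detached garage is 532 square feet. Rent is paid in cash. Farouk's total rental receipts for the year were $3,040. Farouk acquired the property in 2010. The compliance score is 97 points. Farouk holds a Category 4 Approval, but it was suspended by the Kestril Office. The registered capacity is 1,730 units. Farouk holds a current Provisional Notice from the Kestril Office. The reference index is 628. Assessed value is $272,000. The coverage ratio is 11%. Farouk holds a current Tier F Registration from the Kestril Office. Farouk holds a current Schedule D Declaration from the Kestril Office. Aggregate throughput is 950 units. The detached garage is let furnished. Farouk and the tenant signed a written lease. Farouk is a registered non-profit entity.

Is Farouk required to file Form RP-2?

No — exception (e) applies; Farouk is not required to file Form RP-2.

Exception (a) fails — rent is paid in cash.
Exception (b) fails — a written lease is in place.
Exception (c)'s conditions are all satisfied: the property is let furnished; the tenant is an immediate family member. However, paragraphs (h)–(i) must be considered: (h) operates — the space is let for business use. (i), which would lift (h), is inapplicable — the compliance score is 97 points, not under 94 points. Exception (c) does not apply.
Exception (d) requires that the owner has a Small Lessor Declaration on file with the Kestril Revenue Office; but no Small Lessor Declaration is on file, so (d) is unavailable.
Exception (e) is satisfied on its face — Farouk is a registered non-profit; the reference index is 628, below the 705 limit. Considering the limiting provisions: (j) would limit (e) — aggregate throughput is 950 units, meeting the 860 units threshold — but (k) sets (j) aside: (k) operates against (j): the property is publicly advertised. (l) would limit (k) — a current Annual Declaration is held — but (m) sets (l) aside: (m) operates — a current Tier 5 Exemption Letter is held. (n) would limit (m) — a current Annual Waiver is held — but (o) sets (n) aside: (o) applies — a current Provisional Notice is held. (p) is triggered (a current Schedule D Declaration is held), but yields to (q): (q) operates against (p): assessed value is $272,000, under the $291,000 limit. So (e) applies.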